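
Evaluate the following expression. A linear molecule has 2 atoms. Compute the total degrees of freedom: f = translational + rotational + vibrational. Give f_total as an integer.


Step 1: Translational DOF = 3
Step 2: Rotational DOF (linear) = 2
Step 3: Vibrational DOF = 3*2 - 5 = 1
Step 4: Total = 3 + 2 + 1 = 6

6


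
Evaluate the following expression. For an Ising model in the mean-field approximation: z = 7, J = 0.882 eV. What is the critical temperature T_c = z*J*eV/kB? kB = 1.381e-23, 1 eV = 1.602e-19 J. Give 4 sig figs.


Step 1: z*J = 7*0.882 = 6.174 eV
Step 2: Convert to Joules: 6.174*1.602e-19 = 9.891e-19 J
Step 3: T_c = 9.891e-19 / 1.381e-23 = 7.162e+04 K

7.162e+04


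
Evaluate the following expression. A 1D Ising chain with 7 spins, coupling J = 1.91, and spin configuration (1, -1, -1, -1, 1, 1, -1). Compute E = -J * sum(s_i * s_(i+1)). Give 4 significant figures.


Step 1: Nearest-neighbor products: -1, 1, 1, -1, 1, -1
Step 2: Sum of products = 0
Step 3: E = -1.91 * 0 = 0

0


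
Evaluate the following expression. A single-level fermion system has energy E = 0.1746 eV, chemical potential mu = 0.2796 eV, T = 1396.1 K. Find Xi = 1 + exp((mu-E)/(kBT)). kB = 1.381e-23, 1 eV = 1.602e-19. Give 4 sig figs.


Step 1: (mu - E) = 0.2796 - 0.1746 = 0.105 eV
Step 2: x = (mu-E)*eV/(kB*T) = 0.105*1.602e-19/(1.381e-23*1396.1) = 0.8725
Step 3: exp(x) = 2.393
Step 4: Xi = 1 + 2.393 = 3.393

3.393


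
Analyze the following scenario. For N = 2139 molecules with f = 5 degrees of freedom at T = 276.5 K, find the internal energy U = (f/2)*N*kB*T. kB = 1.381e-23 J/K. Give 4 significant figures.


Step 1: f/2 = 5/2 = 2.5
Step 2: N*kB*T = 2139*1.381e-23*276.5 = 8.168e-18
Step 3: U = 2.5 * 8.168e-18 = 2.042e-17 J

2.042e-17


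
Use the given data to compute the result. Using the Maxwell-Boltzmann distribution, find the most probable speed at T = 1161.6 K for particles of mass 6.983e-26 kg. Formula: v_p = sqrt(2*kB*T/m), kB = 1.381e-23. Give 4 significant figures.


Step 1: Numerator = 2*kB*T = 2*1.381e-23*1161.6 = 3.208e-20
Step 2: Ratio = 3.208e-20 / 6.983e-26 = 4.594e+05
Step 3: v_p = sqrt(4.594e+05) = 677.8 m/s

677.8


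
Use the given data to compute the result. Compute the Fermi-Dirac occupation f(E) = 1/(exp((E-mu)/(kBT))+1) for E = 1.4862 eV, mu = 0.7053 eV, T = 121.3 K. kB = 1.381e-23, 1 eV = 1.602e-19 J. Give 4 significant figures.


Step 1: (E - mu) = 1.4862 - 0.7053 = 0.7809 eV
Step 2: Convert: (E-mu)*eV = 1.251e-19 J
Step 3: x = (E-mu)*eV/(kB*T) = 74.68
Step 4: f = 1/(exp(74.68)+1) = 3.689e-33

3.689e-33


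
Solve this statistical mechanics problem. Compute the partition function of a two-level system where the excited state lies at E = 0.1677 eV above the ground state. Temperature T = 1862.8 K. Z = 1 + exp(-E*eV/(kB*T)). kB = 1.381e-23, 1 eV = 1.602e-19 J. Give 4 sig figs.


Step 1: Compute beta*E = E*eV/(kB*T) = 0.1677*1.602e-19/(1.381e-23*1862.8) = 1.044
Step 2: exp(-beta*E) = exp(-1.044) = 0.3519
Step 3: Z = 1 + 0.3519 = 1.352

1.352


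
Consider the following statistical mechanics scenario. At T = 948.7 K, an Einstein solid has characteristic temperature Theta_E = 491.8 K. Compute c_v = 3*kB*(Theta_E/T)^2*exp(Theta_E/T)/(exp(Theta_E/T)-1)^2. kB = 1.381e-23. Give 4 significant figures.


Step 1: x = Theta_E/T = 491.8/948.7 = 0.5184
Step 2: x^2 = 0.2687
Step 3: exp(x) = 1.679
Step 4: c_v = 3*1.381e-23*0.2687*1.679/(1.679-1)^2 = 4.051e-23

4.051e-23


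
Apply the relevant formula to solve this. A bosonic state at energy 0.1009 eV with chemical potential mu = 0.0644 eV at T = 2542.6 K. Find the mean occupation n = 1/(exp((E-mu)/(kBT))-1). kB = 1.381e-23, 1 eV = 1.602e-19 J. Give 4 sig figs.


Step 1: (E - mu) = 0.0365 eV
Step 2: x = (E-mu)*eV/(kB*T) = 0.0365*1.602e-19/(1.381e-23*2542.6) = 0.1665
Step 3: exp(x) = 1.181
Step 4: n = 1/(exp(x)-1) = 5.519

5.519


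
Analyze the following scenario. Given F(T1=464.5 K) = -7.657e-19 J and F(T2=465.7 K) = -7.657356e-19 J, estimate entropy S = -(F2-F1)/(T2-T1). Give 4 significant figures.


Step 1: dF = F2 - F1 = -7.657356e-19 - (-7.657e-19) = -3.56e-23 J
Step 2: dT = T2 - T1 = 465.7 - 464.5 = 1.2 K
Step 3: S = -dF/dT = -(-3.56e-23)/1.2 = 2.967e-23 J/K

2.967e-23


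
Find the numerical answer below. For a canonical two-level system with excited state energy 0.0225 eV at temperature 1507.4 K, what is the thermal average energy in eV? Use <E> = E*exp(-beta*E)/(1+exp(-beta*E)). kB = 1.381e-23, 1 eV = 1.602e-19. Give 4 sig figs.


Step 1: beta*E = 0.0225*1.602e-19/(1.381e-23*1507.4) = 0.1732
Step 2: exp(-beta*E) = 0.841
Step 3: <E> = 0.0225*0.841/(1+0.841) = 0.01028 eV

0.01028


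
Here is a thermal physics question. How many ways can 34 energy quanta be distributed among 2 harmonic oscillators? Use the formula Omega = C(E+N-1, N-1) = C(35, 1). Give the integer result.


Step 1: Use binomial coefficient C(35, 1)
Step 2: Numerator = 35! / 34!
Step 3: Denominator = 1!
Step 4: Omega = 35

35


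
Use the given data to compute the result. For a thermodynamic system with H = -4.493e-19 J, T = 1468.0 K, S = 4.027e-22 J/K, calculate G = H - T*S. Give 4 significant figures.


Step 1: T*S = 1468.0 * 4.027e-22 = 5.912e-19 J
Step 2: G = H - T*S = -4.493e-19 - 5.912e-19
Step 3: G = -1.04e-18 J

-1.04e-18


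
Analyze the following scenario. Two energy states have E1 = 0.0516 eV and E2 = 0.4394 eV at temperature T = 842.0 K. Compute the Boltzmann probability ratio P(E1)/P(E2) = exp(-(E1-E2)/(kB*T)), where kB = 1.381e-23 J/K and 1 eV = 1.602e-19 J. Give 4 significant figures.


Step 1: Compute energy difference dE = E1 - E2 = 0.0516 - 0.4394 = -0.3878 eV
Step 2: Convert to Joules: dE_J = -0.3878 * 1.602e-19 = -6.213e-20 J
Step 3: Compute exponent = -dE_J / (kB * T) = -(-6.213e-20) / (1.381e-23 * 842.0) = 5.343
Step 4: P(E1)/P(E2) = exp(5.343) = 209.1

209.1


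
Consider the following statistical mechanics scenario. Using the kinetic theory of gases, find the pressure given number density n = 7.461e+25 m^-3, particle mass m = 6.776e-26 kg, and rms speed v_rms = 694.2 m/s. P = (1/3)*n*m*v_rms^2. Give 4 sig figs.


Step 1: v_rms^2 = 694.2^2 = 4.819e+05
Step 2: n*m = 7.461e+25*6.776e-26 = 5.056
Step 3: P = (1/3)*5.056*4.819e+05 = 8.121e+05 Pa

8.121e+05


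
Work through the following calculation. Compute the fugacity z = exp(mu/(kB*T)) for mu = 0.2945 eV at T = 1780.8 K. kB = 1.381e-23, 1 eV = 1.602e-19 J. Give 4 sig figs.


Step 1: Convert mu to Joules: 0.2945*1.602e-19 = 4.718e-20 J
Step 2: kB*T = 1.381e-23*1780.8 = 2.459e-20 J
Step 3: mu/(kB*T) = 1.918
Step 4: z = exp(1.918) = 6.81

6.81


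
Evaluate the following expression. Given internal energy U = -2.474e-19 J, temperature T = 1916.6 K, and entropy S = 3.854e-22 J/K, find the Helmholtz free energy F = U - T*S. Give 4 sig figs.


Step 1: T*S = 1916.6 * 3.854e-22 = 7.387e-19 J
Step 2: F = U - T*S = -2.474e-19 - 7.387e-19
Step 3: F = -9.861e-19 J

-9.861e-19


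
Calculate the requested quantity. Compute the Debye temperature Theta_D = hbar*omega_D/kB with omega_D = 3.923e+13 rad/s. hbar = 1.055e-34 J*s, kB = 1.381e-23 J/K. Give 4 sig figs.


Step 1: hbar*omega_D = 1.055e-34 * 3.923e+13 = 4.139e-21 J
Step 2: Theta_D = 4.139e-21 / 1.381e-23
Step 3: Theta_D = 299.7 K

299.7


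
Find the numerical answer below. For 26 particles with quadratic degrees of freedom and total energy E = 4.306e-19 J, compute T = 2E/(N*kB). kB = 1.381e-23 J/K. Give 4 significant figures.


Step 1: Numerator = 2*E = 2*4.306e-19 = 8.612e-19 J
Step 2: Denominator = N*kB = 26*1.381e-23 = 3.591e-22
Step 3: T = 8.612e-19 / 3.591e-22 = 2398 K

2398


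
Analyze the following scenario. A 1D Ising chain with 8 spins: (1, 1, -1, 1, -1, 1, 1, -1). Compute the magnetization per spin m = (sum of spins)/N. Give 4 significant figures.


Step 1: Count up spins (+1): 5, down spins (-1): 3
Step 2: Total magnetization M = 5 - 3 = 2
Step 3: m = M/N = 2/8 = 0.25

0.25


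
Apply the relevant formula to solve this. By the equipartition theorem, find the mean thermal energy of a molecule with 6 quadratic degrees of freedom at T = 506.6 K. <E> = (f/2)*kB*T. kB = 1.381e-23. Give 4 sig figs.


Step 1: f/2 = 6/2 = 3
Step 2: kB*T = 1.381e-23 * 506.6 = 6.996e-21
Step 3: <E> = 3 * 6.996e-21 = 2.099e-20 J

2.099e-20


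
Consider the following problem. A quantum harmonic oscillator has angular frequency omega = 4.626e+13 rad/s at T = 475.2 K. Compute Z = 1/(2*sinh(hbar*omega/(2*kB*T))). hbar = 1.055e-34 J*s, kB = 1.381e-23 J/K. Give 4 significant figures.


Step 1: Compute x = hbar*omega/(kB*T) = 1.055e-34*4.626e+13/(1.381e-23*475.2) = 0.7437
Step 2: x/2 = 0.3718
Step 3: sinh(x/2) = 0.3805
Step 4: Z = 1/(2*0.3805) = 1.314

1.314


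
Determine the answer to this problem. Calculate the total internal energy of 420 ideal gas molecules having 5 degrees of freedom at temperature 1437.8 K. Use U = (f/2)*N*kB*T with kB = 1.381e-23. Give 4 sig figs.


Step 1: f/2 = 5/2 = 2.5
Step 2: N*kB*T = 420*1.381e-23*1437.8 = 8.34e-18
Step 3: U = 2.5 * 8.34e-18 = 2.085e-17 J

2.085e-17


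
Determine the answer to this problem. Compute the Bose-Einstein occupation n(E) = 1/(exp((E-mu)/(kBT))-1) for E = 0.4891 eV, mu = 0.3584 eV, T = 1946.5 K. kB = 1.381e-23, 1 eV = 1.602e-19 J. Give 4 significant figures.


Step 1: (E - mu) = 0.1307 eV
Step 2: x = (E-mu)*eV/(kB*T) = 0.1307*1.602e-19/(1.381e-23*1946.5) = 0.7789
Step 3: exp(x) = 2.179
Step 4: n = 1/(exp(x)-1) = 0.8481

0.8481


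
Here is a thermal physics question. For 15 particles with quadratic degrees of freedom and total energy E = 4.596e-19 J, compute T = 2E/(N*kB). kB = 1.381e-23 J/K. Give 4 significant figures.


Step 1: Numerator = 2*E = 2*4.596e-19 = 9.192e-19 J
Step 2: Denominator = N*kB = 15*1.381e-23 = 2.071e-22
Step 3: T = 9.192e-19 / 2.071e-22 = 4437 K

4437


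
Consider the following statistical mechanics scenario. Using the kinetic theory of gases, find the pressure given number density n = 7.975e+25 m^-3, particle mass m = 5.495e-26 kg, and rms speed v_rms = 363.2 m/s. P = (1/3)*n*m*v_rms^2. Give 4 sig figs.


Step 1: v_rms^2 = 363.2^2 = 1.319e+05
Step 2: n*m = 7.975e+25*5.495e-26 = 4.382
Step 3: P = (1/3)*4.382*1.319e+05 = 1.927e+05 Pa

1.927e+05


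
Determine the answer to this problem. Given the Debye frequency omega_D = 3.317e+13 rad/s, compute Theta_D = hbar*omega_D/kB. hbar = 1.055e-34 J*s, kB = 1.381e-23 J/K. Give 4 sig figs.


Step 1: hbar*omega_D = 1.055e-34 * 3.317e+13 = 3.499e-21 J
Step 2: Theta_D = 3.499e-21 / 1.381e-23
Step 3: Theta_D = 253.4 K

253.4


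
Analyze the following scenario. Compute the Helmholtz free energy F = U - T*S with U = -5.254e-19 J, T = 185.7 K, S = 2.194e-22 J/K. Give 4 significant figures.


Step 1: T*S = 185.7 * 2.194e-22 = 4.074e-20 J
Step 2: F = U - T*S = -5.254e-19 - 4.074e-20
Step 3: F = -5.661e-19 J

-5.661e-19


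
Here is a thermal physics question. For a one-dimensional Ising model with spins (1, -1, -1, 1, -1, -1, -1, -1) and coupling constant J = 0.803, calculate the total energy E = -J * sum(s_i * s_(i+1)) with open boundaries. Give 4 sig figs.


Step 1: Nearest-neighbor products: -1, 1, -1, -1, 1, 1, 1
Step 2: Sum of products = 1
Step 3: E = -0.803 * 1 = -0.803

-0.803


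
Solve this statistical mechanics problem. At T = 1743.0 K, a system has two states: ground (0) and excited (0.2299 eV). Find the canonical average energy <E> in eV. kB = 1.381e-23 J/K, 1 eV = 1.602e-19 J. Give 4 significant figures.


Step 1: beta*E = 0.2299*1.602e-19/(1.381e-23*1743.0) = 1.53
Step 2: exp(-beta*E) = 0.2165
Step 3: <E> = 0.2299*0.2165/(1+0.2165) = 0.04092 eV

0.04092


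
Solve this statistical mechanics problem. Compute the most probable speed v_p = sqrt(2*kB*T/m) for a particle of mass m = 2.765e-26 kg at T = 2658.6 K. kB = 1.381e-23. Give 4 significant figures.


Step 1: Numerator = 2*kB*T = 2*1.381e-23*2658.6 = 7.343e-20
Step 2: Ratio = 7.343e-20 / 2.765e-26 = 2.656e+06
Step 3: v_p = sqrt(2.656e+06) = 1630 m/s

1630


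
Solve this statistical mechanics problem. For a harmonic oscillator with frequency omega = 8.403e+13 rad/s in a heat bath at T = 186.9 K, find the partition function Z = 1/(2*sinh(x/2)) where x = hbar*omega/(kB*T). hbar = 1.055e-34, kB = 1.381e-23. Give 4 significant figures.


Step 1: Compute x = hbar*omega/(kB*T) = 1.055e-34*8.403e+13/(1.381e-23*186.9) = 3.435
Step 2: x/2 = 1.717
Step 3: sinh(x/2) = 2.695
Step 4: Z = 1/(2*2.695) = 0.1855

0.1855


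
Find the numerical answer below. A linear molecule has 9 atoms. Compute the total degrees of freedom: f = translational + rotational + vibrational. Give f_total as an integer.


Step 1: Translational DOF = 3
Step 2: Rotational DOF (linear) = 2
Step 3: Vibrational DOF = 3*9 - 5 = 22
Step 4: Total = 3 + 2 + 22 = 27

27


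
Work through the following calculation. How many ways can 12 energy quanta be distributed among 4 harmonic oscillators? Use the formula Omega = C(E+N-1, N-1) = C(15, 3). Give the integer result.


Step 1: Use binomial coefficient C(15, 3)
Step 2: Numerator = 15! / 12!
Step 3: Denominator = 3!
Step 4: Omega = 455

455


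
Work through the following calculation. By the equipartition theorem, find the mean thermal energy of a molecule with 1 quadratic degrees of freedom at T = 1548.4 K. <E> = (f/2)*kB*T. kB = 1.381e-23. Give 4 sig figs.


Step 1: f/2 = 1/2 = 0.5
Step 2: kB*T = 1.381e-23 * 1548.4 = 2.138e-20
Step 3: <E> = 0.5 * 2.138e-20 = 1.069e-20 J

1.069e-20


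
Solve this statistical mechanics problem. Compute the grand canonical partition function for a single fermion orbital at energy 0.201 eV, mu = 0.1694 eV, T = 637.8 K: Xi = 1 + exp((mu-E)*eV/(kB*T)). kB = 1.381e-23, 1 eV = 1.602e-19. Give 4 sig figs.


Step 1: (mu - E) = 0.1694 - 0.201 = -0.0316 eV
Step 2: x = (mu-E)*eV/(kB*T) = -0.0316*1.602e-19/(1.381e-23*637.8) = -0.5747
Step 3: exp(x) = 0.5629
Step 4: Xi = 1 + 0.5629 = 1.563

1.563


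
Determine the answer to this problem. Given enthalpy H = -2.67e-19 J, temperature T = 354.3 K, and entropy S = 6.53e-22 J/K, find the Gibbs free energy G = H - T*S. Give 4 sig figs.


Step 1: T*S = 354.3 * 6.53e-22 = 2.314e-19 J
Step 2: G = H - T*S = -2.67e-19 - 2.314e-19
Step 3: G = -4.984e-19 J

-4.984e-19


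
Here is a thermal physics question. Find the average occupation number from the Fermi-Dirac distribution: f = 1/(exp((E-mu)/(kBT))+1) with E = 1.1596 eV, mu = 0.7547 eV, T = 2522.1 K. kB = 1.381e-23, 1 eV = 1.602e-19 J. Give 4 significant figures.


Step 1: (E - mu) = 1.1596 - 0.7547 = 0.4049 eV
Step 2: Convert: (E-mu)*eV = 6.486e-20 J
Step 3: x = (E-mu)*eV/(kB*T) = 1.862
Step 4: f = 1/(exp(1.862)+1) = 0.1344

0.1344


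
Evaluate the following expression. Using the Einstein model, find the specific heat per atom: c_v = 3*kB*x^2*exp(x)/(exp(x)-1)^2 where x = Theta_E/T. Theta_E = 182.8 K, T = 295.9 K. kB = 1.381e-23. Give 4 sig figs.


Step 1: x = Theta_E/T = 182.8/295.9 = 0.6178
Step 2: x^2 = 0.3816
Step 3: exp(x) = 1.855
Step 4: c_v = 3*1.381e-23*0.3816*1.855/(1.855-1)^2 = 4.014e-23

4.014e-23


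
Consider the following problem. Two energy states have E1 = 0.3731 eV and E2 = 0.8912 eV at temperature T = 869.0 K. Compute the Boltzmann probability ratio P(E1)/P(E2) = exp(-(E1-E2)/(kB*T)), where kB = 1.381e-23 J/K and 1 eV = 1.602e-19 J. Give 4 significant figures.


Step 1: Compute energy difference dE = E1 - E2 = 0.3731 - 0.8912 = -0.5181 eV
Step 2: Convert to Joules: dE_J = -0.5181 * 1.602e-19 = -8.3e-20 J
Step 3: Compute exponent = -dE_J / (kB * T) = -(-8.3e-20) / (1.381e-23 * 869.0) = 6.916
Step 4: P(E1)/P(E2) = exp(6.916) = 1008

1008


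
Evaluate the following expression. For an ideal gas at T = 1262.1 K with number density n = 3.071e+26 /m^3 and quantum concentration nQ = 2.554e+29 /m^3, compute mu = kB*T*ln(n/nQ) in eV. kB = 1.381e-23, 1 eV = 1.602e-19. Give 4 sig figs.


Step 1: n/nQ = 3.071e+26/2.554e+29 = 0.001202
Step 2: ln(n/nQ) = -6.723
Step 3: mu = kB*T*ln(n/nQ) = 1.743e-20*-6.723 = -1.172e-19 J
Step 4: Convert to eV: -1.172e-19/1.602e-19 = -0.7315 eV

-0.7315


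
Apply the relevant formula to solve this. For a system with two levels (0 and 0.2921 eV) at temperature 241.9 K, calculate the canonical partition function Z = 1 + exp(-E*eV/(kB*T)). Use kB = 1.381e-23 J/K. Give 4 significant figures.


Step 1: Compute beta*E = E*eV/(kB*T) = 0.2921*1.602e-19/(1.381e-23*241.9) = 14.01
Step 2: exp(-beta*E) = exp(-14.01) = 8.252e-07
Step 3: Z = 1 + 8.252e-07 = 1

1


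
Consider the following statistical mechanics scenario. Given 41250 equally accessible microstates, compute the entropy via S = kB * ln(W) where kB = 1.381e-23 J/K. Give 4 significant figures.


Step 1: ln(W) = ln(41250) = 10.63
Step 2: S = kB * ln(W) = 1.381e-23 * 10.63
Step 3: S = 1.468e-22 J/K

1.468e-22


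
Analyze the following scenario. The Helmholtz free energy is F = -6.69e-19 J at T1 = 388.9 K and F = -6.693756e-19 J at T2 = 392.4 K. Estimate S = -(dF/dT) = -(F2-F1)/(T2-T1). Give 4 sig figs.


Step 1: dF = F2 - F1 = -6.693756e-19 - (-6.69e-19) = -3.756e-22 J
Step 2: dT = T2 - T1 = 392.4 - 388.9 = 3.5 K
Step 3: S = -dF/dT = -(-3.756e-22)/3.5 = 1.073e-22 J/K

1.073e-22


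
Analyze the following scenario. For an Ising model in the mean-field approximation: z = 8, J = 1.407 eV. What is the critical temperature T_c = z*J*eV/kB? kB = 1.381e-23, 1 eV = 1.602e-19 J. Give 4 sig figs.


Step 1: z*J = 8*1.407 = 11.26 eV
Step 2: Convert to Joules: 11.26*1.602e-19 = 1.803e-18 J
Step 3: T_c = 1.803e-18 / 1.381e-23 = 1.306e+05 K

1.306e+05


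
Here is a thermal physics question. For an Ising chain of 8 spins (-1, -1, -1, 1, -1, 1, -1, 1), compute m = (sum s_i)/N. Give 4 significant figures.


Step 1: Count up spins (+1): 3, down spins (-1): 5
Step 2: Total magnetization M = 3 - 5 = -2
Step 3: m = M/N = -2/8 = -0.25

-0.25


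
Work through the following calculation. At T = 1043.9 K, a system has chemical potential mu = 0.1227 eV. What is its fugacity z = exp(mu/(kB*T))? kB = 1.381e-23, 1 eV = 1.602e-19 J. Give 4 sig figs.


Step 1: Convert mu to Joules: 0.1227*1.602e-19 = 1.966e-20 J
Step 2: kB*T = 1.381e-23*1043.9 = 1.442e-20 J
Step 3: mu/(kB*T) = 1.363
Step 4: z = exp(1.363) = 3.91

3.91


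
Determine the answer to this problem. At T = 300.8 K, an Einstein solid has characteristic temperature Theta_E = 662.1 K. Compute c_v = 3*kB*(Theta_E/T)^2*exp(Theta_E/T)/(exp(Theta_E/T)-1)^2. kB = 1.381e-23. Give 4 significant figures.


Step 1: x = Theta_E/T = 662.1/300.8 = 2.201
Step 2: x^2 = 4.845
Step 3: exp(x) = 9.035
Step 4: c_v = 3*1.381e-23*4.845*9.035/(9.035-1)^2 = 2.809e-23

2.809e-23


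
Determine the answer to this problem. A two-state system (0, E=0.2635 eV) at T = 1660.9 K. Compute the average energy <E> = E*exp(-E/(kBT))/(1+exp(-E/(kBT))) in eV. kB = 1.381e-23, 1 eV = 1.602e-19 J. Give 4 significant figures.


Step 1: beta*E = 0.2635*1.602e-19/(1.381e-23*1660.9) = 1.84
Step 2: exp(-beta*E) = 0.1588
Step 3: <E> = 0.2635*0.1588/(1+0.1588) = 0.0361 eV

0.0361


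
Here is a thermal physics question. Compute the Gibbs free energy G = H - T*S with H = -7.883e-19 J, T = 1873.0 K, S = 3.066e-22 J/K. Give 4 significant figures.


Step 1: T*S = 1873.0 * 3.066e-22 = 5.743e-19 J
Step 2: G = H - T*S = -7.883e-19 - 5.743e-19
Step 3: G = -1.363e-18 J

-1.363e-18


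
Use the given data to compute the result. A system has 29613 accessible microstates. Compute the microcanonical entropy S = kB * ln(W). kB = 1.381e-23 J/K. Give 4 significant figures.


Step 1: ln(W) = ln(29613) = 10.3
Step 2: S = kB * ln(W) = 1.381e-23 * 10.3
Step 3: S = 1.422e-22 J/K

1.422e-22


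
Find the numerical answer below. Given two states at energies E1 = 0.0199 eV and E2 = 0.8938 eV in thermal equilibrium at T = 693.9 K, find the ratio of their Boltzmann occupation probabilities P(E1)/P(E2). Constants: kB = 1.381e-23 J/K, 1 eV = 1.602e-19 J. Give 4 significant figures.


Step 1: Compute energy difference dE = E1 - E2 = 0.0199 - 0.8938 = -0.8739 eV
Step 2: Convert to Joules: dE_J = -0.8739 * 1.602e-19 = -1.4e-19 J
Step 3: Compute exponent = -dE_J / (kB * T) = -(-1.4e-19) / (1.381e-23 * 693.9) = 14.61
Step 4: P(E1)/P(E2) = exp(14.61) = 2.212e+06

2.212e+06


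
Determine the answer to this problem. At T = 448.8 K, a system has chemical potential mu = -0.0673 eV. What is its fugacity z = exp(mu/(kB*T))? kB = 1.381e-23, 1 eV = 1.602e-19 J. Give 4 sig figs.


Step 1: Convert mu to Joules: -0.0673*1.602e-19 = -1.078e-20 J
Step 2: kB*T = 1.381e-23*448.8 = 6.198e-21 J
Step 3: mu/(kB*T) = -1.74
Step 4: z = exp(-1.74) = 0.1756

0.1756


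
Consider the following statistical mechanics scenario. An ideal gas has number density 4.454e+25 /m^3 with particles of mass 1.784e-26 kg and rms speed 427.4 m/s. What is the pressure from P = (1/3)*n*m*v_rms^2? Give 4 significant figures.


Step 1: v_rms^2 = 427.4^2 = 1.827e+05
Step 2: n*m = 4.454e+25*1.784e-26 = 0.7946
Step 3: P = (1/3)*0.7946*1.827e+05 = 4.838e+04 Pa

4.838e+04


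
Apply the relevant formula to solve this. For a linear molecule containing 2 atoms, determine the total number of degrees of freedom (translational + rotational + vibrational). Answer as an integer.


Step 1: Translational DOF = 3
Step 2: Rotational DOF (linear) = 2
Step 3: Vibrational DOF = 3*2 - 5 = 1
Step 4: Total = 3 + 2 + 1 = 6

6


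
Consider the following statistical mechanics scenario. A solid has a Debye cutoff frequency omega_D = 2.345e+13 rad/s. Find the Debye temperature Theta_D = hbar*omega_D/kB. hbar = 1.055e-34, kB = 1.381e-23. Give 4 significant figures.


Step 1: hbar*omega_D = 1.055e-34 * 2.345e+13 = 2.474e-21 J
Step 2: Theta_D = 2.474e-21 / 1.381e-23
Step 3: Theta_D = 179.1 K

179.1


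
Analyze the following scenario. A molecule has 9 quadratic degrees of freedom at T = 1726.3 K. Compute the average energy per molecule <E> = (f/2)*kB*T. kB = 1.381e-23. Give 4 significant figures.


Step 1: f/2 = 9/2 = 4.5
Step 2: kB*T = 1.381e-23 * 1726.3 = 2.384e-20
Step 3: <E> = 4.5 * 2.384e-20 = 1.073e-19 J

1.073e-19


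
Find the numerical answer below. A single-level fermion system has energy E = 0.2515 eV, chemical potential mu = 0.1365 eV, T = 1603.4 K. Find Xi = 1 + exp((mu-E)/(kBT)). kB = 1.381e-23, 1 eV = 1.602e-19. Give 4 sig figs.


Step 1: (mu - E) = 0.1365 - 0.2515 = -0.115 eV
Step 2: x = (mu-E)*eV/(kB*T) = -0.115*1.602e-19/(1.381e-23*1603.4) = -0.832
Step 3: exp(x) = 0.4352
Step 4: Xi = 1 + 0.4352 = 1.435

1.435


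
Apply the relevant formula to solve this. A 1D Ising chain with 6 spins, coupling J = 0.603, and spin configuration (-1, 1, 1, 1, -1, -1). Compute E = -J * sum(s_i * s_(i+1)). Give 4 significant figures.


Step 1: Nearest-neighbor products: -1, 1, 1, -1, 1
Step 2: Sum of products = 1
Step 3: E = -0.603 * 1 = -0.603

-0.603


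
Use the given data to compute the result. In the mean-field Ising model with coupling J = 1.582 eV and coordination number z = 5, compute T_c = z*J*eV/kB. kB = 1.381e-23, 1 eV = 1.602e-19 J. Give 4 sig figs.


Step 1: z*J = 5*1.582 = 7.91 eV
Step 2: Convert to Joules: 7.91*1.602e-19 = 1.267e-18 J
Step 3: T_c = 1.267e-18 / 1.381e-23 = 9.176e+04 K

9.176e+04


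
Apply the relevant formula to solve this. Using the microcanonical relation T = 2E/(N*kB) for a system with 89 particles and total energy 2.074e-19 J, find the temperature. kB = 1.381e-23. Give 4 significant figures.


Step 1: Numerator = 2*E = 2*2.074e-19 = 4.148e-19 J
Step 2: Denominator = N*kB = 89*1.381e-23 = 1.229e-21
Step 3: T = 4.148e-19 / 1.229e-21 = 337.5 K

337.5


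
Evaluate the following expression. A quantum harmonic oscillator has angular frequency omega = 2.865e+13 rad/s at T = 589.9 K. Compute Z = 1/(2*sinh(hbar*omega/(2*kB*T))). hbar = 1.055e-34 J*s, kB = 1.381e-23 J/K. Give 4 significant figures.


Step 1: Compute x = hbar*omega/(kB*T) = 1.055e-34*2.865e+13/(1.381e-23*589.9) = 0.371
Step 2: x/2 = 0.1855
Step 3: sinh(x/2) = 0.1866
Step 4: Z = 1/(2*0.1866) = 2.68

2.68


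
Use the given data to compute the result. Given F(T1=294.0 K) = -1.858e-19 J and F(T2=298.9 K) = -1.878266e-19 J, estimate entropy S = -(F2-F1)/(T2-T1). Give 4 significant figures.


Step 1: dF = F2 - F1 = -1.878266e-19 - (-1.858e-19) = -2.0266e-21 J
Step 2: dT = T2 - T1 = 298.9 - 294.0 = 4.9 K
Step 3: S = -dF/dT = -(-2.0266e-21)/4.9 = 4.136e-22 J/K

4.136e-22


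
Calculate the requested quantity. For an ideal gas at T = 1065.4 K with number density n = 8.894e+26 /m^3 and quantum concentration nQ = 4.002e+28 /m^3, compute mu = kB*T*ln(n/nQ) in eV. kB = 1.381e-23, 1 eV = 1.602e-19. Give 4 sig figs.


Step 1: n/nQ = 8.894e+26/4.002e+28 = 0.02222
Step 2: ln(n/nQ) = -3.807
Step 3: mu = kB*T*ln(n/nQ) = 1.471e-20*-3.807 = -5.601e-20 J
Step 4: Convert to eV: -5.601e-20/1.602e-19 = -0.3496 eV

-0.3496


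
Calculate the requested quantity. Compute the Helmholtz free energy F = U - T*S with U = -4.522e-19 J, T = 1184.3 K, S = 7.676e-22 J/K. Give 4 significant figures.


Step 1: T*S = 1184.3 * 7.676e-22 = 9.091e-19 J
Step 2: F = U - T*S = -4.522e-19 - 9.091e-19
Step 3: F = -1.361e-18 J

-1.361e-18


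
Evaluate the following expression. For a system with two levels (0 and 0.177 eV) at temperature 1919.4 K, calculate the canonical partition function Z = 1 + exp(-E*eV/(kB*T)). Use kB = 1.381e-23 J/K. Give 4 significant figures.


Step 1: Compute beta*E = E*eV/(kB*T) = 0.177*1.602e-19/(1.381e-23*1919.4) = 1.07
Step 2: exp(-beta*E) = exp(-1.07) = 0.3431
Step 3: Z = 1 + 0.3431 = 1.343

1.343


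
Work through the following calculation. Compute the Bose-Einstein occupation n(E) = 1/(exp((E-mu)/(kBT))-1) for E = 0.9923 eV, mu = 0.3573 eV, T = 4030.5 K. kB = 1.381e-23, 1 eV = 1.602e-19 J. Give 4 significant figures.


Step 1: (E - mu) = 0.635 eV
Step 2: x = (E-mu)*eV/(kB*T) = 0.635*1.602e-19/(1.381e-23*4030.5) = 1.828
Step 3: exp(x) = 6.219
Step 4: n = 1/(exp(x)-1) = 0.1916

0.1916


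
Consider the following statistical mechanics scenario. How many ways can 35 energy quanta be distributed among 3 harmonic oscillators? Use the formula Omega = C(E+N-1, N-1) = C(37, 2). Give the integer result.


Step 1: Use binomial coefficient C(37, 2)
Step 2: Numerator = 37! / 35!
Step 3: Denominator = 2!
Step 4: Omega = 666

666


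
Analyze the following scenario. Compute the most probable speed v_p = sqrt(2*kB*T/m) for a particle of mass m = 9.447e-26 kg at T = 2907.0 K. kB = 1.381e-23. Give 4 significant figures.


Step 1: Numerator = 2*kB*T = 2*1.381e-23*2907.0 = 8.029e-20
Step 2: Ratio = 8.029e-20 / 9.447e-26 = 8.499e+05
Step 3: v_p = sqrt(8.499e+05) = 921.9 m/s

921.9


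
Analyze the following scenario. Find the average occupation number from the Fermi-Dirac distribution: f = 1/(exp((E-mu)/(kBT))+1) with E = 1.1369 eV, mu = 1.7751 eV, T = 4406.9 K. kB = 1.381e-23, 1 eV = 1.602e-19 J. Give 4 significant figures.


Step 1: (E - mu) = 1.1369 - 1.7751 = -0.6382 eV
Step 2: Convert: (E-mu)*eV = -1.022e-19 J
Step 3: x = (E-mu)*eV/(kB*T) = -1.68
Step 4: f = 1/(exp(-1.68)+1) = 0.8429

0.8429


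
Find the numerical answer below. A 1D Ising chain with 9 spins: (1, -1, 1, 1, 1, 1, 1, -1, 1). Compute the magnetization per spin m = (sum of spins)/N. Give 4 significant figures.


Step 1: Count up spins (+1): 7, down spins (-1): 2
Step 2: Total magnetization M = 7 - 2 = 5
Step 3: m = M/N = 5/9 = 0.5556

0.5556


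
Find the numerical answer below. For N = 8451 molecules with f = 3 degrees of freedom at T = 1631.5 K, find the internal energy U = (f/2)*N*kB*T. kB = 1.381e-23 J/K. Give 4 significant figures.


Step 1: f/2 = 3/2 = 1.5
Step 2: N*kB*T = 8451*1.381e-23*1631.5 = 1.904e-16
Step 3: U = 1.5 * 1.904e-16 = 2.856e-16 J

2.856e-16


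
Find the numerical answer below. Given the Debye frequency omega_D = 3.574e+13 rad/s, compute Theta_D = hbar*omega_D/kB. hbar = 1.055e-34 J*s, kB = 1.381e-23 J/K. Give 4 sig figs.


Step 1: hbar*omega_D = 1.055e-34 * 3.574e+13 = 3.771e-21 J
Step 2: Theta_D = 3.771e-21 / 1.381e-23
Step 3: Theta_D = 273 K

273


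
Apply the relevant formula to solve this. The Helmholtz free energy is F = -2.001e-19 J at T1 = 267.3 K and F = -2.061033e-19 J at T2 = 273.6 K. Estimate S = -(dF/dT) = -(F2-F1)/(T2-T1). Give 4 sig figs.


Step 1: dF = F2 - F1 = -2.061033e-19 - (-2.001e-19) = -6.0033e-21 J
Step 2: dT = T2 - T1 = 273.6 - 267.3 = 6.3 K
Step 3: S = -dF/dT = -(-6.0033e-21)/6.3 = 9.529e-22 J/K

9.529e-22


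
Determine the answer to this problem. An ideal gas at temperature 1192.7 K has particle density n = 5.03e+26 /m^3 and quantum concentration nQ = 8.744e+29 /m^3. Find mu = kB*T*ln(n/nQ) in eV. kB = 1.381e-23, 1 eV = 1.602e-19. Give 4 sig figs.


Step 1: n/nQ = 5.03e+26/8.744e+29 = 0.0005753
Step 2: ln(n/nQ) = -7.461
Step 3: mu = kB*T*ln(n/nQ) = 1.647e-20*-7.461 = -1.229e-19 J
Step 4: Convert to eV: -1.229e-19/1.602e-19 = -0.7671 eV

-0.7671


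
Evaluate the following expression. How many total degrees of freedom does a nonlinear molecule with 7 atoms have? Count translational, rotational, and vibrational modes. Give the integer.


Step 1: Translational DOF = 3
Step 2: Rotational DOF (nonlinear) = 3
Step 3: Vibrational DOF = 3*7 - 6 = 15
Step 4: Total = 3 + 3 + 15 = 21

21


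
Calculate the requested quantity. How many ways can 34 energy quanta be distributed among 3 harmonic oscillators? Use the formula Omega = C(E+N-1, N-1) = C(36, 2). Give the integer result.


Step 1: Use binomial coefficient C(36, 2)
Step 2: Numerator = 36! / 34!
Step 3: Denominator = 2!
Step 4: Omega = 630

630


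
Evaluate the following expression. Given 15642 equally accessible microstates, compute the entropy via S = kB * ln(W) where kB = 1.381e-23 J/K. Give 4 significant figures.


Step 1: ln(W) = ln(15642) = 9.658
Step 2: S = kB * ln(W) = 1.381e-23 * 9.658
Step 3: S = 1.334e-22 J/K

1.334e-22


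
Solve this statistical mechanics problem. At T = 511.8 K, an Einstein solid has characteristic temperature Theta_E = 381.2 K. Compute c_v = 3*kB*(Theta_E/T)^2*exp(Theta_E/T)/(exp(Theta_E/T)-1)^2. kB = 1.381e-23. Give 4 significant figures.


Step 1: x = Theta_E/T = 381.2/511.8 = 0.7448
Step 2: x^2 = 0.5548
Step 3: exp(x) = 2.106
Step 4: c_v = 3*1.381e-23*0.5548*2.106/(2.106-1)^2 = 3.957e-23

3.957e-23


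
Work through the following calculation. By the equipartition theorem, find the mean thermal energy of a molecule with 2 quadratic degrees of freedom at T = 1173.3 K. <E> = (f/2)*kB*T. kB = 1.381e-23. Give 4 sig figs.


Step 1: f/2 = 2/2 = 1
Step 2: kB*T = 1.381e-23 * 1173.3 = 1.62e-20
Step 3: <E> = 1 * 1.62e-20 = 1.62e-20 J

1.62e-20


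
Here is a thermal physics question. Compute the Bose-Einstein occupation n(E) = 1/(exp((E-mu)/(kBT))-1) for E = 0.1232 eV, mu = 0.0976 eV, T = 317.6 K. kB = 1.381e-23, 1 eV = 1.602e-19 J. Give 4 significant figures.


Step 1: (E - mu) = 0.0256 eV
Step 2: x = (E-mu)*eV/(kB*T) = 0.0256*1.602e-19/(1.381e-23*317.6) = 0.935
Step 3: exp(x) = 2.547
Step 4: n = 1/(exp(x)-1) = 0.6463

0.6463


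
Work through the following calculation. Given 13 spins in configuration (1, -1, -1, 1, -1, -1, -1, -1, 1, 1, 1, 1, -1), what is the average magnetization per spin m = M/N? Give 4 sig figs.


Step 1: Count up spins (+1): 6, down spins (-1): 7
Step 2: Total magnetization M = 6 - 7 = -1
Step 3: m = M/N = -1/13 = -0.07692

-0.07692


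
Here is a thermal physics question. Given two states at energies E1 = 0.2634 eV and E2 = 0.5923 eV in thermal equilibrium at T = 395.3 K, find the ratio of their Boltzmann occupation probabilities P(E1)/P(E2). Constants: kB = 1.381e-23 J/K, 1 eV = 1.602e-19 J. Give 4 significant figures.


Step 1: Compute energy difference dE = E1 - E2 = 0.2634 - 0.5923 = -0.3289 eV
Step 2: Convert to Joules: dE_J = -0.3289 * 1.602e-19 = -5.269e-20 J
Step 3: Compute exponent = -dE_J / (kB * T) = -(-5.269e-20) / (1.381e-23 * 395.3) = 9.652
Step 4: P(E1)/P(E2) = exp(9.652) = 1.555e+04

1.555e+04


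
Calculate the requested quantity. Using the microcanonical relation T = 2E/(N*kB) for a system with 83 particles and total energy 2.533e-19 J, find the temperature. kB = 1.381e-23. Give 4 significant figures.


Step 1: Numerator = 2*E = 2*2.533e-19 = 5.066e-19 J
Step 2: Denominator = N*kB = 83*1.381e-23 = 1.146e-21
Step 3: T = 5.066e-19 / 1.146e-21 = 442 K

442


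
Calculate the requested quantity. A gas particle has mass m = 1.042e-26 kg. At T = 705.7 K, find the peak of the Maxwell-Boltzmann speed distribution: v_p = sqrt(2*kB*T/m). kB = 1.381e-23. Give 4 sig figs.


Step 1: Numerator = 2*kB*T = 2*1.381e-23*705.7 = 1.949e-20
Step 2: Ratio = 1.949e-20 / 1.042e-26 = 1.871e+06
Step 3: v_p = sqrt(1.871e+06) = 1368 m/s

1368


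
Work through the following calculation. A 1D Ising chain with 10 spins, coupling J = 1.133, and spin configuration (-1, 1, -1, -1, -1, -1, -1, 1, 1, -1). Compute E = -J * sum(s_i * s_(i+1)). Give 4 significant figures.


Step 1: Nearest-neighbor products: -1, -1, 1, 1, 1, 1, -1, 1, -1
Step 2: Sum of products = 1
Step 3: E = -1.133 * 1 = -1.133

-1.133


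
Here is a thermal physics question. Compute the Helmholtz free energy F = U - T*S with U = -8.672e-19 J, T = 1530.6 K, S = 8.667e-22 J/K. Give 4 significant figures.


Step 1: T*S = 1530.6 * 8.667e-22 = 1.327e-18 J
Step 2: F = U - T*S = -8.672e-19 - 1.327e-18
Step 3: F = -2.194e-18 J

-2.194e-18


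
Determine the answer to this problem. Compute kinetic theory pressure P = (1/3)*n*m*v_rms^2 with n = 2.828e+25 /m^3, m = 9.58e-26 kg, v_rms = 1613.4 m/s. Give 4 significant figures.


Step 1: v_rms^2 = 1613.4^2 = 2.603e+06
Step 2: n*m = 2.828e+25*9.58e-26 = 2.709
Step 3: P = (1/3)*2.709*2.603e+06 = 2.351e+06 Pa

2.351e+06


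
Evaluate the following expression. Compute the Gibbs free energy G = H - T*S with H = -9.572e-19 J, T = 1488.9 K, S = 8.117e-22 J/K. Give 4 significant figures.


Step 1: T*S = 1488.9 * 8.117e-22 = 1.209e-18 J
Step 2: G = H - T*S = -9.572e-19 - 1.209e-18
Step 3: G = -2.166e-18 J

-2.166e-18


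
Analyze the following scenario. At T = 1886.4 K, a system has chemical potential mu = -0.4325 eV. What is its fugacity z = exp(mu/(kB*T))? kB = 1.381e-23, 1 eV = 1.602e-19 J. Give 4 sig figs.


Step 1: Convert mu to Joules: -0.4325*1.602e-19 = -6.929e-20 J
Step 2: kB*T = 1.381e-23*1886.4 = 2.605e-20 J
Step 3: mu/(kB*T) = -2.66
Step 4: z = exp(-2.66) = 0.06997

0.06997


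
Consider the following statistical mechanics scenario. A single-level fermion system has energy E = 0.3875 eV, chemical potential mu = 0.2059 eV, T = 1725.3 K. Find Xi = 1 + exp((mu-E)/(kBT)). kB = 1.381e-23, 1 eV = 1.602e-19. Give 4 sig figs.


Step 1: (mu - E) = 0.2059 - 0.3875 = -0.1816 eV
Step 2: x = (mu-E)*eV/(kB*T) = -0.1816*1.602e-19/(1.381e-23*1725.3) = -1.221
Step 3: exp(x) = 0.2949
Step 4: Xi = 1 + 0.2949 = 1.295

1.295


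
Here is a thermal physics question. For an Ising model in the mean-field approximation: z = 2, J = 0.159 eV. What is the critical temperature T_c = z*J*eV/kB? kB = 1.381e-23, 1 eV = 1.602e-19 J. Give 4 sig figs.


Step 1: z*J = 2*0.159 = 0.318 eV
Step 2: Convert to Joules: 0.318*1.602e-19 = 5.094e-20 J
Step 3: T_c = 5.094e-20 / 1.381e-23 = 3689 K

3689


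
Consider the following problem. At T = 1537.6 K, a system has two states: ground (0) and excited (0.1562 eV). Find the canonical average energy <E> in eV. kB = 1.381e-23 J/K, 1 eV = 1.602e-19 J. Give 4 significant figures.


Step 1: beta*E = 0.1562*1.602e-19/(1.381e-23*1537.6) = 1.178
Step 2: exp(-beta*E) = 0.3078
Step 3: <E> = 0.1562*0.3078/(1+0.3078) = 0.03676 eV

0.03676


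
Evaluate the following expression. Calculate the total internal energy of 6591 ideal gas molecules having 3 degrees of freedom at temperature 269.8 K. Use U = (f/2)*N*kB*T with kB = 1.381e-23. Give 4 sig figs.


Step 1: f/2 = 3/2 = 1.5
Step 2: N*kB*T = 6591*1.381e-23*269.8 = 2.456e-17
Step 3: U = 1.5 * 2.456e-17 = 3.684e-17 J

3.684e-17


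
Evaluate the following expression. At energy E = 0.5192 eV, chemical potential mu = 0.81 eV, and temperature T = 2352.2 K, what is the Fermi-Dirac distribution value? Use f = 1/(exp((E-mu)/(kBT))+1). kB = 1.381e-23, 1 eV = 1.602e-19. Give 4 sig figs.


Step 1: (E - mu) = 0.5192 - 0.81 = -0.2908 eV
Step 2: Convert: (E-mu)*eV = -4.659e-20 J
Step 3: x = (E-mu)*eV/(kB*T) = -1.434
Step 4: f = 1/(exp(-1.434)+1) = 0.8075

0.8075


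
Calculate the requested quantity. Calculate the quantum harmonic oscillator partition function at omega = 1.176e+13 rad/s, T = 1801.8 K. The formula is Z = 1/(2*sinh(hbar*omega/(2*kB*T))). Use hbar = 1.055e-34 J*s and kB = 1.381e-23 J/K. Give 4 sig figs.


Step 1: Compute x = hbar*omega/(kB*T) = 1.055e-34*1.176e+13/(1.381e-23*1801.8) = 0.04986
Step 2: x/2 = 0.02493
Step 3: sinh(x/2) = 0.02493
Step 4: Z = 1/(2*0.02493) = 20.05

20.05


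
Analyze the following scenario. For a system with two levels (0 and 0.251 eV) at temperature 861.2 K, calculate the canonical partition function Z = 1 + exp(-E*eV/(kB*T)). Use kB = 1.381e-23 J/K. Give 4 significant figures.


Step 1: Compute beta*E = E*eV/(kB*T) = 0.251*1.602e-19/(1.381e-23*861.2) = 3.381
Step 2: exp(-beta*E) = exp(-3.381) = 0.03402
Step 3: Z = 1 + 0.03402 = 1.034

1.034


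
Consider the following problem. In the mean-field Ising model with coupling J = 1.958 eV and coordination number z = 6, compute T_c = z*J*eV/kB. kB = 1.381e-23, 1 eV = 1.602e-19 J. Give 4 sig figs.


Step 1: z*J = 6*1.958 = 11.75 eV
Step 2: Convert to Joules: 11.75*1.602e-19 = 1.882e-18 J
Step 3: T_c = 1.882e-18 / 1.381e-23 = 1.363e+05 K

1.363e+05


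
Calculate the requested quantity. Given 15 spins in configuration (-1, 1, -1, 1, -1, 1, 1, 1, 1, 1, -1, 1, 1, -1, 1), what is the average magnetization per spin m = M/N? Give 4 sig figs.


Step 1: Count up spins (+1): 10, down spins (-1): 5
Step 2: Total magnetization M = 10 - 5 = 5
Step 3: m = M/N = 5/15 = 0.3333

0.3333


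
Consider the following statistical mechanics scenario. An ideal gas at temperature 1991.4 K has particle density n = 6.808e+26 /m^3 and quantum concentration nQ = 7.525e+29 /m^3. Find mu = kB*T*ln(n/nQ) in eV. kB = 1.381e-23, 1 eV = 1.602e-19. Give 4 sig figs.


Step 1: n/nQ = 6.808e+26/7.525e+29 = 0.0009047
Step 2: ln(n/nQ) = -7.008
Step 3: mu = kB*T*ln(n/nQ) = 2.75e-20*-7.008 = -1.927e-19 J
Step 4: Convert to eV: -1.927e-19/1.602e-19 = -1.203 eV

-1.203


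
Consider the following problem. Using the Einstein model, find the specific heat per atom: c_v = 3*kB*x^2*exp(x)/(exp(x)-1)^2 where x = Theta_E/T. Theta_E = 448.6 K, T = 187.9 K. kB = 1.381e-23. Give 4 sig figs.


Step 1: x = Theta_E/T = 448.6/187.9 = 2.387
Step 2: x^2 = 5.7
Step 3: exp(x) = 10.89
Step 4: c_v = 3*1.381e-23*5.7*10.89/(10.89-1)^2 = 2.63e-23

2.63e-23


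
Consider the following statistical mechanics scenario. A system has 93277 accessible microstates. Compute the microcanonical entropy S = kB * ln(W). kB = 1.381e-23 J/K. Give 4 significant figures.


Step 1: ln(W) = ln(93277) = 11.44
Step 2: S = kB * ln(W) = 1.381e-23 * 11.44
Step 3: S = 1.58e-22 J/K

1.58e-22


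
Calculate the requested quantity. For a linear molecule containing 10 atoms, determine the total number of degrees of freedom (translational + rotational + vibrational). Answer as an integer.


Step 1: Translational DOF = 3
Step 2: Rotational DOF (linear) = 2
Step 3: Vibrational DOF = 3*10 - 5 = 25
Step 4: Total = 3 + 2 + 25 = 30

30


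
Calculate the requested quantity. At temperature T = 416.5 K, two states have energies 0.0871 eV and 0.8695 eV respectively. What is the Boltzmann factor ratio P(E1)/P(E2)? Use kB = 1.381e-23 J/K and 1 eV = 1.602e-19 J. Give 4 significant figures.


Step 1: Compute energy difference dE = E1 - E2 = 0.0871 - 0.8695 = -0.7824 eV
Step 2: Convert to Joules: dE_J = -0.7824 * 1.602e-19 = -1.253e-19 J
Step 3: Compute exponent = -dE_J / (kB * T) = -(-1.253e-19) / (1.381e-23 * 416.5) = 21.79
Step 4: P(E1)/P(E2) = exp(21.79) = 2.91e+09

2.91e+09


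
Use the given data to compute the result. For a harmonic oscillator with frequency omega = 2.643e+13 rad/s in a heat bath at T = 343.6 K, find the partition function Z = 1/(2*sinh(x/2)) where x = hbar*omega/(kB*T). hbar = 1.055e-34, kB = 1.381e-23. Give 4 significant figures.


Step 1: Compute x = hbar*omega/(kB*T) = 1.055e-34*2.643e+13/(1.381e-23*343.6) = 0.5876
Step 2: x/2 = 0.2938
Step 3: sinh(x/2) = 0.2981
Step 4: Z = 1/(2*0.2981) = 1.678

1.678
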